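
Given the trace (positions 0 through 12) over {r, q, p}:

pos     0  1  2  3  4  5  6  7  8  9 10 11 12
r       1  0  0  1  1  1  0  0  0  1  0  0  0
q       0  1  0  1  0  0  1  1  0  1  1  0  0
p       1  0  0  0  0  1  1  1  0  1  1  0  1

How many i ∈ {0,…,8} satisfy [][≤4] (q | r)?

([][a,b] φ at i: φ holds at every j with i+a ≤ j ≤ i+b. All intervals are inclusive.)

1

Evaluate at each i in [0,8]:
  i=0: ✗ (fails at j=2)
  i=1: ✗ (fails at j=2)
  i=2: ✗ (fails at j=2)
  i=3: ✓ (all of [3,7])
  i=4: ✗ (fails at j=8)
  i=5: ✗ (fails at j=8)
  i=6: ✗ (fails at j=8)
  i=7: ✗ (fails at j=8)
  i=8: ✗ (fails at j=8)
Positions where it holds: {3} → 1.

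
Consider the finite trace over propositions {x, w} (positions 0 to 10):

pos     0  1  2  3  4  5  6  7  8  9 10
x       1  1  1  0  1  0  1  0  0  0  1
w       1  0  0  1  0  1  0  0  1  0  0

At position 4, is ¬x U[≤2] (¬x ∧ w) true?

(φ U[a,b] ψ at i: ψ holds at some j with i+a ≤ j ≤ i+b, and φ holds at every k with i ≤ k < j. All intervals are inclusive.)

False

Need some j in [4,6] with (¬x ∧ w), and ¬x at every k in [4,j-1].
  j=4: (¬x ∧ w) false.
  j=5: (¬x ∧ w) holds, but ¬x fails at k=4 → not this j.
  j=6: (¬x ∧ w) false.
No j in the window works → until fails.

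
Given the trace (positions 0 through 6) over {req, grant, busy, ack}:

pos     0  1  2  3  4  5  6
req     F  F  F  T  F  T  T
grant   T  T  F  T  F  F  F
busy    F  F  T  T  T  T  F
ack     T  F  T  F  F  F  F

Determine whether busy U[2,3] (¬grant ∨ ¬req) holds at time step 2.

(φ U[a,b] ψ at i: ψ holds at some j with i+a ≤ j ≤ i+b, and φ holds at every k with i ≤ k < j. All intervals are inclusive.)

Need some j in [4,5] with (¬grant ∨ ¬req), and busy at every k in [2,j-1].
  j=4: (¬grant ∨ ¬req) holds; busy holds at every k in [2,3] → satisfied.

Yes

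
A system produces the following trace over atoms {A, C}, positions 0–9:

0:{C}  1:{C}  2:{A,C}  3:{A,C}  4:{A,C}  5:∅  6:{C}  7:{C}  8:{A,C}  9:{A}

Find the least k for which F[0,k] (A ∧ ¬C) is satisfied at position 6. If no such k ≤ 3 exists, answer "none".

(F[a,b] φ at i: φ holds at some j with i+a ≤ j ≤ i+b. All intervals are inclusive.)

Scan j = 6,7,… for (A ∧ ¬C):
  j=6: fails
  j=7: fails
  j=8: fails
  j=9: holds
First hit at j=9, so smallest k = 9-6 = 3.

3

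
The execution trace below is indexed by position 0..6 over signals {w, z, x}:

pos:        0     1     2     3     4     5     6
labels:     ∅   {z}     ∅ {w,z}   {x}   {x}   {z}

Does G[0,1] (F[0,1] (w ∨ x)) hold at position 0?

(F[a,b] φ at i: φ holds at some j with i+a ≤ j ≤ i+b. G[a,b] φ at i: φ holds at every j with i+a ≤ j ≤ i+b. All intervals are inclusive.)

Does not hold

Check F[0,1] (w ∨ x) at every j in [0,1]:
  j=0: fails (none in [0,1])
  j=1: fails (none in [1,2])
Fails at j=0 → formula fails.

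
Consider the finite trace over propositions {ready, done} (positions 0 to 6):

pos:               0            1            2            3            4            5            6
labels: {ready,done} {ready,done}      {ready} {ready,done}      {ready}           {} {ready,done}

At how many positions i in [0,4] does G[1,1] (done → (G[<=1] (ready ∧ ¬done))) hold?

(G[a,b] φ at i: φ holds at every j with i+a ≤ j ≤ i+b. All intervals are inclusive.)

Evaluate at each i in [0,4]:
  i=0: ✗ (fails at j=1)
  i=1: ✓ (all of [2,2])
  i=2: ✗ (fails at j=3)
  i=3: ✓ (all of [4,4])
  i=4: ✓ (all of [5,5])
Positions where it holds: {1, 3, 4} → 3.

3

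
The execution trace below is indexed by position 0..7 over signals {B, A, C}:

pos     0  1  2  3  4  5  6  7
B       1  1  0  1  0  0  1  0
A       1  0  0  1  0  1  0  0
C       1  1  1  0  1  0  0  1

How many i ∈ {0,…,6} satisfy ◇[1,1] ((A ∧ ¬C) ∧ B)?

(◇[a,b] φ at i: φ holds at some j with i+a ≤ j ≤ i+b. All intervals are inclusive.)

Evaluate at each i in [0,6]:
  i=0: ✗ (none in [1,1])
  i=1: ✗ (none in [2,2])
  i=2: ✓ (witness j=3)
  i=3: ✗ (none in [4,4])
  i=4: ✗ (none in [5,5])
  i=5: ✗ (none in [6,6])
  i=6: ✗ (none in [7,7])
Positions where it holds: {2} → 1.

1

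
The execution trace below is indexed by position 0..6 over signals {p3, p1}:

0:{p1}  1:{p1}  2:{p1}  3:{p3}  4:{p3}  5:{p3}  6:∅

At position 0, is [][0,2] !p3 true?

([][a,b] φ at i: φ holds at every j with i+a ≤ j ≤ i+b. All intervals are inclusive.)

Yes

Check !p3 at every j in [0,2]:
  j=0: true
  j=1: true
  j=2: true
All positions satisfy it → formula holds.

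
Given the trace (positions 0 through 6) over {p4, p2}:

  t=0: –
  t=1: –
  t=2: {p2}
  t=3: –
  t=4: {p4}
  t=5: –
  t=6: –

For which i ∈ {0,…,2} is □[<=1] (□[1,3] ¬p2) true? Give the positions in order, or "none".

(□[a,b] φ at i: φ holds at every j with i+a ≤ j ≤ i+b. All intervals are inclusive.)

Evaluate at each i in [0,2]:
  i=0: ✗ (fails at j=0)
  i=1: ✗ (fails at j=1)
  i=2: ✓ (all of [2,3])

2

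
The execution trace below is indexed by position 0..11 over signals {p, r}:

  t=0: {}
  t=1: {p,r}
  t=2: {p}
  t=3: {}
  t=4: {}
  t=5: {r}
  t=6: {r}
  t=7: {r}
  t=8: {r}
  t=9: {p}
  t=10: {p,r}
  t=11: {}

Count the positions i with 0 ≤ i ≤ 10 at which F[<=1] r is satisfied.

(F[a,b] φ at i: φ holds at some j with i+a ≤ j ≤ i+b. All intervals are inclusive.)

9

Evaluate at each i in [0,10]:
  i=0: ✓ (witness j=1)
  i=1: ✓ (witness j=1)
  i=2: ✗ (none in [2,3])
  i=3: ✗ (none in [3,4])
  i=4: ✓ (witness j=5)
  i=5: ✓ (witness j=5)
  i=6: ✓ (witness j=6)
  i=7: ✓ (witness j=7)
  i=8: ✓ (witness j=8)
  i=9: ✓ (witness j=10)
  i=10: ✓ (witness j=10)
Positions where it holds: {0, 1, 4, 5, 6, 7, 8, 9, 10} → 9.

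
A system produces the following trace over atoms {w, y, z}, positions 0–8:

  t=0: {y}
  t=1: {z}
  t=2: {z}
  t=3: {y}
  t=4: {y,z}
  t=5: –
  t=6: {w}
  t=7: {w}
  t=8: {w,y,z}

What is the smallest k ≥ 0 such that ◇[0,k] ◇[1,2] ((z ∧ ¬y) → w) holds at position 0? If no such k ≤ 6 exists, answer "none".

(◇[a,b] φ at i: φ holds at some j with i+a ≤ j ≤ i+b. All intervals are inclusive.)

1

Scan j = 0,1,… for ◇[1,2] ((z ∧ ¬y) → w):
  j=0: fails
  j=1: holds
First hit at j=1, so smallest k = 1-0 = 1.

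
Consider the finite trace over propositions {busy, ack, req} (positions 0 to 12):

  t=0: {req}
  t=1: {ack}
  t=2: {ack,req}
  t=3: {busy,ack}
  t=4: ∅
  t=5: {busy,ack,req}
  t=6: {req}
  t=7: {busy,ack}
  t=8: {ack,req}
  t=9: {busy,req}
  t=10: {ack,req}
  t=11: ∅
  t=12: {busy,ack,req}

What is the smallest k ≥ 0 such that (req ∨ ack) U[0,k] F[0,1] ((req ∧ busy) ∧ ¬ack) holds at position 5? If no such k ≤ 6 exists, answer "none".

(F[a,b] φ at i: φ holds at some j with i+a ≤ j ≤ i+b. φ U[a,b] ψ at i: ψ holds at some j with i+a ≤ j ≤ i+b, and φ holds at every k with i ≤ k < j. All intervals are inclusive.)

Need earliest j ≥ 5 with F[0,1] ((req ∧ busy) ∧ ¬ack), and (req ∨ ack) at every k in [5,j-1].
  j=5: rhs fails.
  j=6: rhs fails.
  j=7: rhs fails.
  j=8: rhs holds; lhs holds on [5,7]. k = 3.

3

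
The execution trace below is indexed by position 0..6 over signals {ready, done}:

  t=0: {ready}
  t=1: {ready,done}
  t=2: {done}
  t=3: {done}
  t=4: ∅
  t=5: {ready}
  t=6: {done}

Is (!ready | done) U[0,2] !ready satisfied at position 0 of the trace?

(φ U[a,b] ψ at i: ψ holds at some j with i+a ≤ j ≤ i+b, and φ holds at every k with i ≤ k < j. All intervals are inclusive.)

Need some j in [0,2] with !ready, and (!ready | done) at every k in [0,j-1].
  j=0: !ready false.
  j=1: !ready false.
  j=2: !ready holds, but (!ready | done) fails at k=0 → not this j.
No j in the window works → until fails.

False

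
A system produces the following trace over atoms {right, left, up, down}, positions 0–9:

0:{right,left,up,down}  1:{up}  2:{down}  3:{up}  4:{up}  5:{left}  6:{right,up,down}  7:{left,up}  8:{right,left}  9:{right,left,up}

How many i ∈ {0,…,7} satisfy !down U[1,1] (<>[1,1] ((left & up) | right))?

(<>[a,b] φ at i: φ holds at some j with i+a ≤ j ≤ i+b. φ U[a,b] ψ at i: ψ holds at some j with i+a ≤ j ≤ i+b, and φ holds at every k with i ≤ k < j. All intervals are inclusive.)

Evaluate at each i in [0,7]:
  i=0: ✗ (no rhs in [1,1])
  i=1: ✗ (no rhs in [2,2])
  i=2: ✗ (no rhs in [3,3])
  i=3: ✗ (no rhs in [4,4])
  i=4: ✓ (rhs at j=5; lhs holds on [4,4])
  i=5: ✓ (rhs at j=6; lhs holds on [5,5])
  i=6: ✗ (lhs fails at k=6 before rhs at j=7)
  i=7: ✓ (rhs at j=8; lhs holds on [7,7])
Positions where it holds: {4, 5, 7} → 3.

3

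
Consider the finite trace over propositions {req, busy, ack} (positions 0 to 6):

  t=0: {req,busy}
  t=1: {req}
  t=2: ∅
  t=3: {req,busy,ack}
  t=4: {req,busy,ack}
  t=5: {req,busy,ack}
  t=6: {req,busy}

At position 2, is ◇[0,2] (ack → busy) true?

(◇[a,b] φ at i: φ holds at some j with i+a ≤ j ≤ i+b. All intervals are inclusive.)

Check (ack → busy) at each j in [2,4]:
  j=2: true
  j=3: true
  j=4: true
Found at j=2 → formula holds.

Holds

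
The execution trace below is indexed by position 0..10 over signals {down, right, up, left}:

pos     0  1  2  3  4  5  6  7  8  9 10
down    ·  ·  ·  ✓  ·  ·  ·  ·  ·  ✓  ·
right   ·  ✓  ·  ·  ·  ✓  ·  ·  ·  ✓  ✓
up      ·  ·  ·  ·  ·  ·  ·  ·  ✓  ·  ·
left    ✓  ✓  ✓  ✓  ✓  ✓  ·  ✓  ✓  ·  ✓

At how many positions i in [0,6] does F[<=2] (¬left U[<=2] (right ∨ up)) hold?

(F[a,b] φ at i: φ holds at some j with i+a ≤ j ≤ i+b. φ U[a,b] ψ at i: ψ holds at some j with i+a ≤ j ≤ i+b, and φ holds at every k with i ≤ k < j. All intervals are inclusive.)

Evaluate at each i in [0,6]:
  i=0: ✓ (witness j=1)
  i=1: ✓ (witness j=1)
  i=2: ✗ (none in [2,4])
  i=3: ✓ (witness j=5)
  i=4: ✓ (witness j=5)
  i=5: ✓ (witness j=5)
  i=6: ✓ (witness j=8)
Positions where it holds: {0, 1, 3, 4, 5, 6} → 6.

6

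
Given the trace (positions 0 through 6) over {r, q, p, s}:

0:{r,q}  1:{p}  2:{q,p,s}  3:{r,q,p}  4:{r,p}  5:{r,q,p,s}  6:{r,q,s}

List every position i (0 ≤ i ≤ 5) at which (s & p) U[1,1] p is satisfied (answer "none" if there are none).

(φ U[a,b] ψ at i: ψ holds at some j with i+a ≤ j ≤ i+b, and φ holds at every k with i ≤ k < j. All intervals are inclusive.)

2

Evaluate at each i in [0,5]:
  i=0: ✗ (lhs fails at k=0 before rhs at j=1)
  i=1: ✗ (lhs fails at k=1 before rhs at j=2)
  i=2: ✓ (rhs at j=3; lhs holds on [2,2])
  i=3: ✗ (lhs fails at k=3 before rhs at j=4)
  i=4: ✗ (lhs fails at k=4 before rhs at j=5)
  i=5: ✗ (no rhs in [6,6])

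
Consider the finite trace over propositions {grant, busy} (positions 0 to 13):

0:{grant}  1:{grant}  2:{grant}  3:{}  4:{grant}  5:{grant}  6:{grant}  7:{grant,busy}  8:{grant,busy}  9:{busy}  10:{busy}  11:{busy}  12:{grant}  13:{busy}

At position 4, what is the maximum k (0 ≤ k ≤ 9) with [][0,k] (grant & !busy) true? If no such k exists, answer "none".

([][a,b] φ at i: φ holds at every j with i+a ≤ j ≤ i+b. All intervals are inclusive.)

2

(grant & !busy) must hold from j=4 onward; find where it first fails.
  j=4: holds
  j=5: holds
  j=6: holds
  j=7: fails
Holds on [4,6], so largest k = 2.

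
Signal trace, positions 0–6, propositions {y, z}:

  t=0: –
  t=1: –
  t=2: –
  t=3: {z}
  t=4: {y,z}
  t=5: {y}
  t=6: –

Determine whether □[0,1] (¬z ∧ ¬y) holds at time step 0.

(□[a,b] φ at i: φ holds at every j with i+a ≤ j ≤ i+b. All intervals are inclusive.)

Check (¬z ∧ ¬y) at every j in [0,1]:
  j=0: true
  j=1: true
All positions satisfy it → formula holds.

Holds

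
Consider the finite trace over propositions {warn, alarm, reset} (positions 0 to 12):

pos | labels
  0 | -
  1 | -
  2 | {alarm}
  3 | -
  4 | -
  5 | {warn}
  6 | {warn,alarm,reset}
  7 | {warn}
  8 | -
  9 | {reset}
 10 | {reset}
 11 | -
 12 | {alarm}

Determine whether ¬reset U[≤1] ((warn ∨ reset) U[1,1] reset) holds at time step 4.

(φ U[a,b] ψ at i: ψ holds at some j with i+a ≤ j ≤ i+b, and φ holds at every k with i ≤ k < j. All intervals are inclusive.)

Need some j in [4,5] with ((warn ∨ reset) U[1,1] reset), and ¬reset at every k in [4,j-1].
  j=4: ((warn ∨ reset) U[1,1] reset) — fails.
  j=5: ((warn ∨ reset) U[1,1] reset) holds; ¬reset holds at every k in [4,4] → satisfied.

Holds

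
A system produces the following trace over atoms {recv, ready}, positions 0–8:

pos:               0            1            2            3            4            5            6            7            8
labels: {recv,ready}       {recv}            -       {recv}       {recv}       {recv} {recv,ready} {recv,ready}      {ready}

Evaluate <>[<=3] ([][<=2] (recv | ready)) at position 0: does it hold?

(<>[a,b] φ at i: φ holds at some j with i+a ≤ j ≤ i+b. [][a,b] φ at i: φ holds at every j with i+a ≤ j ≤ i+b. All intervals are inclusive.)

Check [][<=2] (recv | ready) at each j in [0,3]:
  j=0: fails at 2
  j=1: fails at 2
  j=2: fails at 2
  j=3: holds on [3,5]
Found at j=3 → formula holds.

Yes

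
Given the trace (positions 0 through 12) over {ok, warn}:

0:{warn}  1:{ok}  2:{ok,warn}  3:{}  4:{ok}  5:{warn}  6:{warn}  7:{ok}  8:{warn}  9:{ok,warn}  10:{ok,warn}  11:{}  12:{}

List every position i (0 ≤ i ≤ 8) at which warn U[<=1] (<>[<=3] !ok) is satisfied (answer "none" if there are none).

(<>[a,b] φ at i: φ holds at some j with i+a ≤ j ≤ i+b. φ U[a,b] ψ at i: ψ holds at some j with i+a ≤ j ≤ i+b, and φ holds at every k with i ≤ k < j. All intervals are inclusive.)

0, 1, 2, 3, 4, 5, 6, 7, 8

Evaluate at each i in [0,8]:
  i=0: ✓ (rhs at j=0)
  i=1: ✓ (rhs at j=1)
  i=2: ✓ (rhs at j=2)
  i=3: ✓ (rhs at j=3)
  i=4: ✓ (rhs at j=4)
  i=5: ✓ (rhs at j=5)
  i=6: ✓ (rhs at j=6)
  i=7: ✓ (rhs at j=7)
  i=8: ✓ (rhs at j=8)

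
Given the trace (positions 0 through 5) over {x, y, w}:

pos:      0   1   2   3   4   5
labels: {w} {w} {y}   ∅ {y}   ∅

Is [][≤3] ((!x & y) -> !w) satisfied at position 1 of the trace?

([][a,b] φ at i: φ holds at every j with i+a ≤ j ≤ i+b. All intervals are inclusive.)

Holds

Check ((!x & y) -> !w) at every j in [1,4]:
  j=1: antecedent false → ✓
  j=2: antecedent true; consequent true → ✓
  j=3: antecedent false → ✓
  j=4: antecedent true; consequent true → ✓
All positions satisfy it → formula holds.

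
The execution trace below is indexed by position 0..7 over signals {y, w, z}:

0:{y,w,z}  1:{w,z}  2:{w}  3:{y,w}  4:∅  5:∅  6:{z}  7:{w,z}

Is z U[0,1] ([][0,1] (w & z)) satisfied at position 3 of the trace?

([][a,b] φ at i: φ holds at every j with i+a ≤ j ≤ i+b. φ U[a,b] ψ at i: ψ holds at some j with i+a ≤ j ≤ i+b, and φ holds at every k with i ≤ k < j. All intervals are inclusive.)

Need some j in [3,4] with [][0,1] (w & z), and z at every k in [3,j-1].
  j=3: [][0,1] (w & z) — fails at 3.
  j=4: [][0,1] (w & z) — fails at 4.
No j in the window works → until fails.

False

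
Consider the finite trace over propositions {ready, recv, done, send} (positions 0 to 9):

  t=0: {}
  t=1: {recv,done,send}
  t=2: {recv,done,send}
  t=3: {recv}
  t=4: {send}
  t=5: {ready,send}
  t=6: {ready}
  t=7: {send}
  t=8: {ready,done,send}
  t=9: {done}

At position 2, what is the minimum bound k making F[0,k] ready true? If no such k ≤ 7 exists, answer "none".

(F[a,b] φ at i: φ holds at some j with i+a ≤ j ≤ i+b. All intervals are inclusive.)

3

Scan j = 2,3,… for ready:
  j=2: fails
  j=3: fails
  j=4: fails
  j=5: holds
First hit at j=5, so smallest k = 5-2 = 3.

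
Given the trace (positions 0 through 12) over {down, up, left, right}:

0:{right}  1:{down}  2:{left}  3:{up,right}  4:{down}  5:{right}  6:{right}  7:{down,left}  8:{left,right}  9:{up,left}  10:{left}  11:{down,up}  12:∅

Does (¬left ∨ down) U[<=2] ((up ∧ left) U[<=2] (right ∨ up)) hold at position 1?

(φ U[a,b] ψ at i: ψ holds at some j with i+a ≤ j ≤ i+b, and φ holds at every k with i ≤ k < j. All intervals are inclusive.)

Does not hold

Need some j in [1,3] with ((up ∧ left) U[<=2] (right ∨ up)), and (¬left ∨ down) at every k in [1,j-1].
  j=1: ((up ∧ left) U[<=2] (right ∨ up)) — fails.
  j=2: ((up ∧ left) U[<=2] (right ∨ up)) — fails.
  j=3: ((up ∧ left) U[<=2] (right ∨ up)) holds, but (¬left ∨ down) fails at k=2 → not this j.
No j in the window works → until fails.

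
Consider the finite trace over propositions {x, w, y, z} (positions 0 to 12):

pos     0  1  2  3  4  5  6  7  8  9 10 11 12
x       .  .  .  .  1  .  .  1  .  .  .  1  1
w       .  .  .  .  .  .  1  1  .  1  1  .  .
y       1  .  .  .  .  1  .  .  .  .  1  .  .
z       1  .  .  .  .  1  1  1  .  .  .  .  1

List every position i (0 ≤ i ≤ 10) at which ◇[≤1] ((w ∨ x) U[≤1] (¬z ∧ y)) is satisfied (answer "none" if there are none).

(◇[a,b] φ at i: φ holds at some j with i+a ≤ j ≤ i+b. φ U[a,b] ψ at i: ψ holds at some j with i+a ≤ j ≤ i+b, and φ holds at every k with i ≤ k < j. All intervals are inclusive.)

Evaluate at each i in [0,10]:
  i=0: ✗ (none in [0,1])
  i=1: ✗ (none in [1,2])
  i=2: ✗ (none in [2,3])
  i=3: ✗ (none in [3,4])
  i=4: ✗ (none in [4,5])
  i=5: ✗ (none in [5,6])
  i=6: ✗ (none in [6,7])
  i=7: ✗ (none in [7,8])
  i=8: ✓ (witness j=9)
  i=9: ✓ (witness j=9)
  i=10: ✓ (witness j=10)

8, 9, 10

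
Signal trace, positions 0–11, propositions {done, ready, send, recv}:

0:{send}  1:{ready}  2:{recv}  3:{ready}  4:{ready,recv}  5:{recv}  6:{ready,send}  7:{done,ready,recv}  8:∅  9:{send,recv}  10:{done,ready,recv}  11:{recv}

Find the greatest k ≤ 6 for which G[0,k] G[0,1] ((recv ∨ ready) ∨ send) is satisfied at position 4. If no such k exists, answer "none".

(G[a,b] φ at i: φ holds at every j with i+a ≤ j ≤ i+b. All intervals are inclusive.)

G[0,1] ((recv ∨ ready) ∨ send) must hold from j=4 onward; find where it first fails.
  j=4: holds
  j=5: holds
  j=6: holds
  j=7: fails
Holds on [4,6], so largest k = 2.

2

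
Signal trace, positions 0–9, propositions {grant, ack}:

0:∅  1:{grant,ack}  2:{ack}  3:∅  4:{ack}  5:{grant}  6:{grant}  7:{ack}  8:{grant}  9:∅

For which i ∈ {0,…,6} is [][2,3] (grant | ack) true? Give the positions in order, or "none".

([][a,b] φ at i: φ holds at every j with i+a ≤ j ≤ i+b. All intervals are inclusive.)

Evaluate at each i in [0,6]:
  i=0: ✗ (fails at j=3)
  i=1: ✗ (fails at j=3)
  i=2: ✓ (all of [4,5])
  i=3: ✓ (all of [5,6])
  i=4: ✓ (all of [6,7])
  i=5: ✓ (all of [7,8])
  i=6: ✗ (fails at j=9)

2, 3, 4, 5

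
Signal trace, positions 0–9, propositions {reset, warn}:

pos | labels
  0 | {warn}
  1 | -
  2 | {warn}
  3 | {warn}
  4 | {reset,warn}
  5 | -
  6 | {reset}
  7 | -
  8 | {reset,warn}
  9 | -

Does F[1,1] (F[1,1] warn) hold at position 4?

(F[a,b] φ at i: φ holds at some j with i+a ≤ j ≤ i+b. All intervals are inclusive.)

False

Check F[1,1] warn at each j in [5,5]:
  j=5: fails (none in [6,6])
No position in the window satisfies it → formula fails.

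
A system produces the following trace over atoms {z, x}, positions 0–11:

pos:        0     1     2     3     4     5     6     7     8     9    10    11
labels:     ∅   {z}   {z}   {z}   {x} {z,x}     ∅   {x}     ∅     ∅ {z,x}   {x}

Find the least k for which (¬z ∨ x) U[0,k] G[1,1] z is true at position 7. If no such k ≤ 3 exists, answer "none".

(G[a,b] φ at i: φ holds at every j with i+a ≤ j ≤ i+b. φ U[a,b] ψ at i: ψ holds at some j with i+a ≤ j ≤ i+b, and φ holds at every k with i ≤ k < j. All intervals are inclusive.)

2

Need earliest j ≥ 7 with G[1,1] z, and (¬z ∨ x) at every k in [7,j-1].
  j=7: rhs fails.
  j=8: rhs fails.
  j=9: rhs holds; lhs holds on [7,8]. k = 2.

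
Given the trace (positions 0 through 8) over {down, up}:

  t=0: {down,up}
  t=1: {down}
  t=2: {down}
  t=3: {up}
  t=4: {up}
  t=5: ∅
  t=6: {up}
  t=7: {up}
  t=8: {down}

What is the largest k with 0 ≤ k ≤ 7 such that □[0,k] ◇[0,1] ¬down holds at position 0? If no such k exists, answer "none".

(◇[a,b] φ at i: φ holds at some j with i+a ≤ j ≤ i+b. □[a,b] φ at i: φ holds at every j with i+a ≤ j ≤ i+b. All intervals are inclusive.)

none

◇[0,1] ¬down must hold from j=0 onward; find where it first fails.
  j=0: fails → no k works.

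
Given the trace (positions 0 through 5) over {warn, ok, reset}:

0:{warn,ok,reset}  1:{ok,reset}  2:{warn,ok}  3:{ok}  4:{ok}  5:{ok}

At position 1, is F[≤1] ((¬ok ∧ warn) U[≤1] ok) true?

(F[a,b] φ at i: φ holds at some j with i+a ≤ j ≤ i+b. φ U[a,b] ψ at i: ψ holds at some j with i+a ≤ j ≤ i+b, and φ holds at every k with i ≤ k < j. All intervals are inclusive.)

Check ((¬ok ∧ warn) U[≤1] ok) at each j in [1,2]:
  j=1: holds
  j=2: holds
Found at j=1 → formula holds.

Yes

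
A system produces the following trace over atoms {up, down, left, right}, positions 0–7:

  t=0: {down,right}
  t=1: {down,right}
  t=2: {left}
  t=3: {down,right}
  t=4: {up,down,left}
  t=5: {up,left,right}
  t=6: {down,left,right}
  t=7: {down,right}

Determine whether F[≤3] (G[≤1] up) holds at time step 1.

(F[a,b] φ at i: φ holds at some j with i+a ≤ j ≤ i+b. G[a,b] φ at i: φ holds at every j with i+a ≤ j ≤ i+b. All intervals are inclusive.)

Holds

Check G[≤1] up at each j in [1,4]:
  j=1: fails at 1
  j=2: fails at 2
  j=3: fails at 3
  j=4: holds on [4,5]
Found at j=4 → formula holds.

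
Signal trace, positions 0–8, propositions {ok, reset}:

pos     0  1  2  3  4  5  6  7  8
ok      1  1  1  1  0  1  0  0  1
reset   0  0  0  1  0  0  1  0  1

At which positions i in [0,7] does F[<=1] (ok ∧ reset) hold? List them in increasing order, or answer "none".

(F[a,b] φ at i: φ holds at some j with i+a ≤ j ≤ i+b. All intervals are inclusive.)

Evaluate at each i in [0,7]:
  i=0: ✗ (none in [0,1])
  i=1: ✗ (none in [1,2])
  i=2: ✓ (witness j=3)
  i=3: ✓ (witness j=3)
  i=4: ✗ (none in [4,5])
  i=5: ✗ (none in [5,6])
  i=6: ✗ (none in [6,7])
  i=7: ✓ (witness j=8)

2, 3, 7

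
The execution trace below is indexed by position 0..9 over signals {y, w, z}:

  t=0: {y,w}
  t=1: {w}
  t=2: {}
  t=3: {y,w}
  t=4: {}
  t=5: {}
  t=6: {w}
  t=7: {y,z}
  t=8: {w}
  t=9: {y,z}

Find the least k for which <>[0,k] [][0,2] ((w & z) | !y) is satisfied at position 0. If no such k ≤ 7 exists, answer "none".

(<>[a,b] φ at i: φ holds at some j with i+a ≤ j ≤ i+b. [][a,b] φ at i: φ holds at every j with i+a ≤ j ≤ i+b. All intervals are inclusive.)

Scan j = 0,1,… for [][0,2] ((w & z) | !y):
  j=0: fails
  j=1: fails
  j=2: fails
  j=3: fails
  j=4: holds
First hit at j=4, so smallest k = 4-0 = 4.

4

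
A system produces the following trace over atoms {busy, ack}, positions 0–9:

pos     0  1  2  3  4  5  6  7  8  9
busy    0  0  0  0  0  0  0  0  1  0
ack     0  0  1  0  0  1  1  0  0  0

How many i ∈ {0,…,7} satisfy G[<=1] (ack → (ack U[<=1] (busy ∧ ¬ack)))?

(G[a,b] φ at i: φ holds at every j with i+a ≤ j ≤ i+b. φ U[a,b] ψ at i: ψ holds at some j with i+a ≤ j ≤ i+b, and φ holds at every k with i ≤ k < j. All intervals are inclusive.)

Evaluate at each i in [0,7]:
  i=0: ✓ (all of [0,1])
  i=1: ✗ (fails at j=2)
  i=2: ✗ (fails at j=2)
  i=3: ✓ (all of [3,4])
  i=4: ✗ (fails at j=5)
  i=5: ✗ (fails at j=5)
  i=6: ✗ (fails at j=6)
  i=7: ✓ (all of [7,8])
Positions where it holds: {0, 3, 7} → 3.

3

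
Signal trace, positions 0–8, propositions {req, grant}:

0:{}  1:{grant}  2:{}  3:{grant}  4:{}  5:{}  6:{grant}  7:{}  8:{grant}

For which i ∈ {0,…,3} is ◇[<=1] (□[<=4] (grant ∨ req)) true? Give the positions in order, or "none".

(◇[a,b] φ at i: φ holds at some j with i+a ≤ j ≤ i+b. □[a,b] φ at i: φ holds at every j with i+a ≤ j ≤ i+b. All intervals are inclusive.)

Evaluate at each i in [0,3]:
  i=0: ✗ (none in [0,1])
  i=1: ✗ (none in [1,2])
  i=2: ✗ (none in [2,3])
  i=3: ✗ (none in [3,4])

none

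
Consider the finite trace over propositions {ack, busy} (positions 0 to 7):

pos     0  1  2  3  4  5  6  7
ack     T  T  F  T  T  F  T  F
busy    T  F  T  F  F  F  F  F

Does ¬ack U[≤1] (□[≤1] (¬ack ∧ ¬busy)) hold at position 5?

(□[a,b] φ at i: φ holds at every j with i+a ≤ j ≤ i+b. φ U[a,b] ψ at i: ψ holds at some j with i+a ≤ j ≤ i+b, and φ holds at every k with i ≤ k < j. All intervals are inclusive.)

Need some j in [5,6] with □[≤1] (¬ack ∧ ¬busy), and ¬ack at every k in [5,j-1].
  j=5: □[≤1] (¬ack ∧ ¬busy) — fails at 6.
  j=6: □[≤1] (¬ack ∧ ¬busy) — fails at 6.
No j in the window works → until fails.

Does not hold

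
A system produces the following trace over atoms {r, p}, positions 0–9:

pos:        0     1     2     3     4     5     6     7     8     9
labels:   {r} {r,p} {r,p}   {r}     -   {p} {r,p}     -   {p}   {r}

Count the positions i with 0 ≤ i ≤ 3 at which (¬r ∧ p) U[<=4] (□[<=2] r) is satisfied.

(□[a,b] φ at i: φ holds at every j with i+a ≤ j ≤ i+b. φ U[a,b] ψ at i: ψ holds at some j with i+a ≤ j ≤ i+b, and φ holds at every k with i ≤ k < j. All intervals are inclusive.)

2

Evaluate at each i in [0,3]:
  i=0: ✓ (rhs at j=0)
  i=1: ✓ (rhs at j=1)
  i=2: ✗ (no rhs in [2,6])
  i=3: ✗ (no rhs in [3,7])
Positions where it holds: {0, 1} → 2.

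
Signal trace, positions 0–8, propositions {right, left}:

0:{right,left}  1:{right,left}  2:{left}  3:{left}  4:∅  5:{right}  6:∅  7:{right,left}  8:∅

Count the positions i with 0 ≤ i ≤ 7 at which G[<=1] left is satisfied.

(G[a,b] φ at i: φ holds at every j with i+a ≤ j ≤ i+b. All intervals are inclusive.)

3

Evaluate at each i in [0,7]:
  i=0: ✓ (all of [0,1])
  i=1: ✓ (all of [1,2])
  i=2: ✓ (all of [2,3])
  i=3: ✗ (fails at j=4)
  i=4: ✗ (fails at j=4)
  i=5: ✗ (fails at j=5)
  i=6: ✗ (fails at j=6)
  i=7: ✗ (fails at j=8)
Positions where it holds: {0, 1, 2} → 3.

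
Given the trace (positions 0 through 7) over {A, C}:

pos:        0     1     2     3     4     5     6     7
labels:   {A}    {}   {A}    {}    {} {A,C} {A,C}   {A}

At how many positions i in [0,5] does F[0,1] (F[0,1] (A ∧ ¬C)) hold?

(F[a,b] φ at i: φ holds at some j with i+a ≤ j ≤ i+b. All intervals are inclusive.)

4

Evaluate at each i in [0,5]:
  i=0: ✓ (witness j=0)
  i=1: ✓ (witness j=1)
  i=2: ✓ (witness j=2)
  i=3: ✗ (none in [3,4])
  i=4: ✗ (none in [4,5])
  i=5: ✓ (witness j=6)
Positions where it holds: {0, 1, 2, 5} → 4.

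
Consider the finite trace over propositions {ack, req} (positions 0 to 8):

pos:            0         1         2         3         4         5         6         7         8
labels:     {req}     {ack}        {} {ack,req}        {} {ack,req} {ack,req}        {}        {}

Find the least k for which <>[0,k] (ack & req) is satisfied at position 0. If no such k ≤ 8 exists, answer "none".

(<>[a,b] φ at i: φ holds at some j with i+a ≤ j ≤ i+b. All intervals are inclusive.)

3

Scan j = 0,1,… for (ack & req):
  j=0: fails
  j=1: fails
  j=2: fails
  j=3: holds
First hit at j=3, so smallest k = 3-0 = 3.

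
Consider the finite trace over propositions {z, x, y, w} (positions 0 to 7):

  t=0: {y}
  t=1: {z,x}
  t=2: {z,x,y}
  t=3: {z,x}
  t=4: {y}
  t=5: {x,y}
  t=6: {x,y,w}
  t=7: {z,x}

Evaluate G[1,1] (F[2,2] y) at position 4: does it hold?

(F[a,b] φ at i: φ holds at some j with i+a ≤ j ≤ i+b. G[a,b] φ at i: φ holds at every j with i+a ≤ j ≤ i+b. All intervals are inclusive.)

No

Check F[2,2] y at every j in [5,5]:
  j=5: fails (none in [7,7])
Fails at j=5 → formula fails.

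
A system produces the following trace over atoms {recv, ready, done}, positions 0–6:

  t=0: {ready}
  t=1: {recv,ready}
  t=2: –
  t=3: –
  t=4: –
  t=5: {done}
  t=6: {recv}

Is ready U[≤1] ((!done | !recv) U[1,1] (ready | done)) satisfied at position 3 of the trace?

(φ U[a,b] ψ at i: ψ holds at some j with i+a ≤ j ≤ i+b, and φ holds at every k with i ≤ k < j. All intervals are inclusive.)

Does not hold

Need some j in [3,4] with ((!done | !recv) U[1,1] (ready | done)), and ready at every k in [3,j-1].
  j=3: ((!done | !recv) U[1,1] (ready | done)) — fails.
  j=4: ((!done | !recv) U[1,1] (ready | done)) holds, but ready fails at k=3 → not this j.
No j in the window works → until fails.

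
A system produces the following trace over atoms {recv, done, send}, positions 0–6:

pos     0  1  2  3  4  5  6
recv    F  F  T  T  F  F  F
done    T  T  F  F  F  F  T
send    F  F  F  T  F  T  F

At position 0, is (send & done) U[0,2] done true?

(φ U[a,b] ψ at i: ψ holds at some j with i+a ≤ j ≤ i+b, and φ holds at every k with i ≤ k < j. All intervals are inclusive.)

Need some j in [0,2] with done, and (send & done) at every k in [0,j-1].
  j=0: done holds; no prefix to check → satisfied.

True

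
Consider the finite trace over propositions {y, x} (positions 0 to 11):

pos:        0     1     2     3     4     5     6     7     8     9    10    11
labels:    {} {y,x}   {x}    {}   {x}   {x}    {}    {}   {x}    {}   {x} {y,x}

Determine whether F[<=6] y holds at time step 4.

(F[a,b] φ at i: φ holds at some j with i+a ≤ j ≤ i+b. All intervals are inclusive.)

False

Check y at each j in [4,10]:
  j=4: false
  j=5: false
  j=6: false
  j=7: false
  j=8: false
  j=9: false
  j=10: false
No position in the window satisfies it → formula fails.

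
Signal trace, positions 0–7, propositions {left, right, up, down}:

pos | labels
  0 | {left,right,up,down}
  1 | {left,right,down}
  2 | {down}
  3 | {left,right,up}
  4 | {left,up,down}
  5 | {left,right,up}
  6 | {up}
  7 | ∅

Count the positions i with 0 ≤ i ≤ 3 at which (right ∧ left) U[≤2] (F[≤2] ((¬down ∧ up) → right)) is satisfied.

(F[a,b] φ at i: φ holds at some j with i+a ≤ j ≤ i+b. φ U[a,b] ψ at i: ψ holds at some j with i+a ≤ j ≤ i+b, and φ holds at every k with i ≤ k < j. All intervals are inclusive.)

Evaluate at each i in [0,3]:
  i=0: ✓ (rhs at j=0)
  i=1: ✓ (rhs at j=1)
  i=2: ✓ (rhs at j=2)
  i=3: ✓ (rhs at j=3)
Positions where it holds: {0, 1, 2, 3} → 4.

4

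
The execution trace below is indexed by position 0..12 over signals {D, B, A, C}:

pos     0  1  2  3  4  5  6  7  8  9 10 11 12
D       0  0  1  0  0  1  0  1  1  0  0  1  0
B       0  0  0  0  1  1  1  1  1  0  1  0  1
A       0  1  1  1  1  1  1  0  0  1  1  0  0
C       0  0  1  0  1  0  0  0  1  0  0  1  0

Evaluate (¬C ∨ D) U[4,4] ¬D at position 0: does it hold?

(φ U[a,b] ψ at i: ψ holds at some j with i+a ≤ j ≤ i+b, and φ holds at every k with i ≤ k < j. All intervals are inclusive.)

Need some j in [4,4] with ¬D, and (¬C ∨ D) at every k in [0,j-1].
  j=4: ¬D holds; (¬C ∨ D) holds at every k in [0,3] → satisfied.

True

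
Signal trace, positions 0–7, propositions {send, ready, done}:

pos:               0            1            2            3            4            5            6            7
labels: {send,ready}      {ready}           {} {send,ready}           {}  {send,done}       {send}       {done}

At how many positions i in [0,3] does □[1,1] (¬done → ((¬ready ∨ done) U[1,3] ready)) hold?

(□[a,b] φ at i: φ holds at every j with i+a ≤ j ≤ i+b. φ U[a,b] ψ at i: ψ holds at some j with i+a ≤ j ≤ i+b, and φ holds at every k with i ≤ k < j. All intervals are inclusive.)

Evaluate at each i in [0,3]:
  i=0: ✗ (fails at j=1)
  i=1: ✓ (all of [2,2])
  i=2: ✗ (fails at j=3)
  i=3: ✗ (fails at j=4)
Positions where it holds: {1} → 1.

1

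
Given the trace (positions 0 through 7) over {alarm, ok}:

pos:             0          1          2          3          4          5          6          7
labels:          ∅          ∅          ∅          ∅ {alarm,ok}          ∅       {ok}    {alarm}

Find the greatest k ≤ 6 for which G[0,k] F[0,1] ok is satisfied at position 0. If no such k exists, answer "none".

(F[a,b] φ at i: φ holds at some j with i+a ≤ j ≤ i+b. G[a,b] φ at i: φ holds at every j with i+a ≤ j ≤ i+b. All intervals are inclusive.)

F[0,1] ok must hold from j=0 onward; find where it first fails.
  j=0: fails → no k works.

none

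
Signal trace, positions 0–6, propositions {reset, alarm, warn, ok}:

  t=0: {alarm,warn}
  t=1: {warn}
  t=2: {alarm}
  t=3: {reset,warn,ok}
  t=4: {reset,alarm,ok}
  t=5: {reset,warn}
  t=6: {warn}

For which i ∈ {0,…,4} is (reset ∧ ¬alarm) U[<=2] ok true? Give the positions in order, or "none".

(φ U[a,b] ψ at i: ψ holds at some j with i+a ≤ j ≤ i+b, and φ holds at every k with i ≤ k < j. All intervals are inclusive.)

3, 4

Evaluate at each i in [0,4]:
  i=0: ✗ (no rhs in [0,2])
  i=1: ✗ (lhs fails at k=1 before rhs at j=3)
  i=2: ✗ (lhs fails at k=2 before rhs at j=3)
  i=3: ✓ (rhs at j=3)
  i=4: ✓ (rhs at j=4)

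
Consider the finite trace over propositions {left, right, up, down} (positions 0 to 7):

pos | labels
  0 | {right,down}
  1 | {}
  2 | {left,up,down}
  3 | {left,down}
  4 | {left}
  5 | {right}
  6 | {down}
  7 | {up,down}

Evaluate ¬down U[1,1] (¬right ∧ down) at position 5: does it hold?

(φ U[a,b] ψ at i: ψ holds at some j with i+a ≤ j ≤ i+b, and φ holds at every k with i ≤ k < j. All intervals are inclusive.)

Need some j in [6,6] with (¬right ∧ down), and ¬down at every k in [5,j-1].
  j=6: (¬right ∧ down) holds; ¬down holds at every k in [5,5] → satisfied.

Yes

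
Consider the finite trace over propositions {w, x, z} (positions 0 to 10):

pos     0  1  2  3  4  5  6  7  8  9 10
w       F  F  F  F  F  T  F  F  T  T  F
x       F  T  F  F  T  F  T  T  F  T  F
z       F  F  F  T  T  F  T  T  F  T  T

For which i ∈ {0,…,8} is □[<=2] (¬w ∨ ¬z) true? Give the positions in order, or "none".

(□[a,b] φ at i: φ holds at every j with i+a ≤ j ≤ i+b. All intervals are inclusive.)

0, 1, 2, 3, 4, 5, 6

Evaluate at each i in [0,8]:
  i=0: ✓ (all of [0,2])
  i=1: ✓ (all of [1,3])
  i=2: ✓ (all of [2,4])
  i=3: ✓ (all of [3,5])
  i=4: ✓ (all of [4,6])
  i=5: ✓ (all of [5,7])
  i=6: ✓ (all of [6,8])
  i=7: ✗ (fails at j=9)
  i=8: ✗ (fails at j=9)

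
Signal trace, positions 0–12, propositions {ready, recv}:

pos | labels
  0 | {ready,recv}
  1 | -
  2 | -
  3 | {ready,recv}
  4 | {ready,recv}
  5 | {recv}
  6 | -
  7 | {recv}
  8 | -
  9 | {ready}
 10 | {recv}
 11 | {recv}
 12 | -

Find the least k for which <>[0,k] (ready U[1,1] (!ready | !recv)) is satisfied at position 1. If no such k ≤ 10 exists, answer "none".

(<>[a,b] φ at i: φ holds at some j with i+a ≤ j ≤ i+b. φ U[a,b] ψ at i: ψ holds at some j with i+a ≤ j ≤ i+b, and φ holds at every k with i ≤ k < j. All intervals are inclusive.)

3

Scan j = 1,2,… for (ready U[1,1] (!ready | !recv)):
  j=1: fails
  j=2: fails
  j=3: fails
  j=4: holds
First hit at j=4, so smallest k = 4-1 = 3.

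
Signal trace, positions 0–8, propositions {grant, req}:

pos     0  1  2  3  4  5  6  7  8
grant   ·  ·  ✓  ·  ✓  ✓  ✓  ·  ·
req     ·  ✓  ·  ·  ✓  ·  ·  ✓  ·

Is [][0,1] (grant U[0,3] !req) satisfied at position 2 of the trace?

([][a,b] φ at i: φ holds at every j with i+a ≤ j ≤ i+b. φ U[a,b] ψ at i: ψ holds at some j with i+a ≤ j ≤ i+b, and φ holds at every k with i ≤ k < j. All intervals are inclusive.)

Check (grant U[0,3] !req) at every j in [2,3]:
  j=2: holds
  j=3: holds
All positions satisfy it → formula holds.

Holds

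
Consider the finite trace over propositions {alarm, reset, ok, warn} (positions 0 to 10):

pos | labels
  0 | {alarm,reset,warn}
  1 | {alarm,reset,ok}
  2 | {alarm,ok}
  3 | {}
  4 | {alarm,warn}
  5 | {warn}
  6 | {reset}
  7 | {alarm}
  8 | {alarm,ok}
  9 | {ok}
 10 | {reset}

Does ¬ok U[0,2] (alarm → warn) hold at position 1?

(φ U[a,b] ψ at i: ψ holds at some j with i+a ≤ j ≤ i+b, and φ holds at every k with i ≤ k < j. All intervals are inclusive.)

False

Need some j in [1,3] with (alarm → warn), and ¬ok at every k in [1,j-1].
  j=1: (alarm → warn) false.
  j=2: (alarm → warn) false.
  j=3: (alarm → warn) holds, but ¬ok fails at k=1 → not this j.
No j in the window works → until fails.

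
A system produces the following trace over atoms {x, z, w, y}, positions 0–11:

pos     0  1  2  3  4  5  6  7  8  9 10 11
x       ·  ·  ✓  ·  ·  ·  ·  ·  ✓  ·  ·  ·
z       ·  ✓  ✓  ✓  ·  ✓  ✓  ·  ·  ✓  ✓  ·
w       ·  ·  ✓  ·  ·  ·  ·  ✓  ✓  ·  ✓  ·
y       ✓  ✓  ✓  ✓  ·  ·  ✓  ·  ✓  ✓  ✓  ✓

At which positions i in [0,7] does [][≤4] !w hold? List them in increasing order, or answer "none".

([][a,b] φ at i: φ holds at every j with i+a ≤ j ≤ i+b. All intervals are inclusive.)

none

Evaluate at each i in [0,7]:
  i=0: ✗ (fails at j=2)
  i=1: ✗ (fails at j=2)
  i=2: ✗ (fails at j=2)
  i=3: ✗ (fails at j=7)
  i=4: ✗ (fails at j=7)
  i=5: ✗ (fails at j=7)
  i=6: ✗ (fails at j=7)
  i=7: ✗ (fails at j=7)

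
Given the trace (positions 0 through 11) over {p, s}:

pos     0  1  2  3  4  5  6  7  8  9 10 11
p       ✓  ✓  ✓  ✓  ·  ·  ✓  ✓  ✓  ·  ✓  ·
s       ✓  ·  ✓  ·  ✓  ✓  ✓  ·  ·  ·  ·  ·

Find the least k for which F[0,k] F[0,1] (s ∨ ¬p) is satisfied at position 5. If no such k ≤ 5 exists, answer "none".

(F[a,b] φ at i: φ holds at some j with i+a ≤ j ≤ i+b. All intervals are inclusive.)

Scan j = 5,6,… for F[0,1] (s ∨ ¬p):
  j=5: holds
First hit at j=5, so smallest k = 5-5 = 0.

0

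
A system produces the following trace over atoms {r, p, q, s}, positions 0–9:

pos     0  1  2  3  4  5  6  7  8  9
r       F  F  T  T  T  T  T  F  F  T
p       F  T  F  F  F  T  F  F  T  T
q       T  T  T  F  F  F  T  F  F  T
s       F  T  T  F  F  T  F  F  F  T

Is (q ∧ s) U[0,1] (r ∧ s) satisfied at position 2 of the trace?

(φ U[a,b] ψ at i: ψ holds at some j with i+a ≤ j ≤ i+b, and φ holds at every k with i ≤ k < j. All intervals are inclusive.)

Need some j in [2,3] with (r ∧ s), and (q ∧ s) at every k in [2,j-1].
  j=2: (r ∧ s) holds; no prefix to check → satisfied.

True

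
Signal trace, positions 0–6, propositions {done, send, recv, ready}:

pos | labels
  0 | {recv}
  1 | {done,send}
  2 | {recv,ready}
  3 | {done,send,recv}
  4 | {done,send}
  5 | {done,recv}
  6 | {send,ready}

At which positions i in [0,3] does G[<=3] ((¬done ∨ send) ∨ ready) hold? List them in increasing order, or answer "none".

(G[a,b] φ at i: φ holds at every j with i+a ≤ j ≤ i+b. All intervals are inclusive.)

Evaluate at each i in [0,3]:
  i=0: ✓ (all of [0,3])
  i=1: ✓ (all of [1,4])
  i=2: ✗ (fails at j=5)
  i=3: ✗ (fails at j=5)

0, 1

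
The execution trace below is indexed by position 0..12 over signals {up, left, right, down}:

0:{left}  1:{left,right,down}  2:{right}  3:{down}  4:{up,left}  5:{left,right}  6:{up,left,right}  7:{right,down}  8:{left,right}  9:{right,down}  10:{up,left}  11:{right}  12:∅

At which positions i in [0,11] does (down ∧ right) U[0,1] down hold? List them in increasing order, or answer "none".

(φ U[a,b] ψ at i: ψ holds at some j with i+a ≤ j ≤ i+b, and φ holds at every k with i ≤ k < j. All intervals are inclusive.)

Evaluate at each i in [0,11]:
  i=0: ✗ (lhs fails at k=0 before rhs at j=1)
  i=1: ✓ (rhs at j=1)
  i=2: ✗ (lhs fails at k=2 before rhs at j=3)
  i=3: ✓ (rhs at j=3)
  i=4: ✗ (no rhs in [4,5])
  i=5: ✗ (no rhs in [5,6])
  i=6: ✗ (lhs fails at k=6 before rhs at j=7)
  i=7: ✓ (rhs at j=7)
  i=8: ✗ (lhs fails at k=8 before rhs at j=9)
  i=9: ✓ (rhs at j=9)
  i=10: ✗ (no rhs in [10,11])
  i=11: ✗ (no rhs in [11,12])

1, 3, 7, 9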